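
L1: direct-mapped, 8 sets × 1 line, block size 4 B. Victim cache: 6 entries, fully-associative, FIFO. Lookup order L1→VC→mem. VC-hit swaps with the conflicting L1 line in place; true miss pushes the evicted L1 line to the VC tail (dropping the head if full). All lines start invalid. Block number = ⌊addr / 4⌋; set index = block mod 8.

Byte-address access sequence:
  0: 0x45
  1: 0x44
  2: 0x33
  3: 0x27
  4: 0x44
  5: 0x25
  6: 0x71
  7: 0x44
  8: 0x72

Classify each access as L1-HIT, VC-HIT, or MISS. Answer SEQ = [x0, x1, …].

  [0] addr=0x45 blk=17 s=1: MISS | VC []
  [1] addr=0x44 blk=17 s=1: L1-HIT | VC []
  [2] addr=0x33 blk=12 s=4: MISS | VC []
  [3] addr=0x27 blk=9 s=1: MISS | VC [17]
  [4] addr=0x44 blk=17 s=1: VC-HIT | VC [9]
  [5] addr=0x25 blk=9 s=1: VC-HIT | VC [17]
  [6] addr=0x71 blk=28 s=4: MISS | VC [17, 12]
  [7] addr=0x44 blk=17 s=1: VC-HIT | VC [9, 12]
  [8] addr=0x72 blk=28 s=4: L1-HIT | VC [9, 12]

SEQ = [MISS, L1-HIT, MISS, MISS, VC-HIT, VC-HIT, MISS, VC-HIT, L1-HIT]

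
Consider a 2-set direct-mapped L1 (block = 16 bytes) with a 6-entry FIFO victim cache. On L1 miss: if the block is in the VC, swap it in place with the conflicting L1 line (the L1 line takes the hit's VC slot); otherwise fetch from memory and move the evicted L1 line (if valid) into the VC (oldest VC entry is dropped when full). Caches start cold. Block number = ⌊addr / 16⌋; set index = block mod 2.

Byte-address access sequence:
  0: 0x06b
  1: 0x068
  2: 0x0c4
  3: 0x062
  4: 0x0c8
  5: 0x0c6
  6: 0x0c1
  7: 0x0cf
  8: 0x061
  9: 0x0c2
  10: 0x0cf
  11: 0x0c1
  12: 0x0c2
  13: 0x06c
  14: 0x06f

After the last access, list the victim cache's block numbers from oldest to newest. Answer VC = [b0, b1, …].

VC = [12]

0: 0x6b (blk 6, set 0) → MISS  vc=[]
1: 0x68 (blk 6, set 0) → L1-HIT  vc=[]
2: 0xc4 (blk 12, set 0) → MISS  vc=[6]
3: 0x62 (blk 6, set 0) → VC-HIT  vc=[12]
4: 0xc8 (blk 12, set 0) → VC-HIT  vc=[6]
5: 0xc6 (blk 12, set 0) → L1-HIT  vc=[6]
6: 0xc1 (blk 12, set 0) → L1-HIT  vc=[6]
7: 0xcf (blk 12, set 0) → L1-HIT  vc=[6]
8: 0x61 (blk 6, set 0) → VC-HIT  vc=[12]
9: 0xc2 (blk 12, set 0) → VC-HIT  vc=[6]
10: 0xcf (blk 12, set 0) → L1-HIT  vc=[6]
11: 0xc1 (blk 12, set 0) → L1-HIT  vc=[6]
12: 0xc2 (blk 12, set 0) → L1-HIT  vc=[6]
13: 0x6c (blk 6, set 0) → VC-HIT  vc=[12]
14: 0x6f (blk 6, set 0) → L1-HIT  vc=[12]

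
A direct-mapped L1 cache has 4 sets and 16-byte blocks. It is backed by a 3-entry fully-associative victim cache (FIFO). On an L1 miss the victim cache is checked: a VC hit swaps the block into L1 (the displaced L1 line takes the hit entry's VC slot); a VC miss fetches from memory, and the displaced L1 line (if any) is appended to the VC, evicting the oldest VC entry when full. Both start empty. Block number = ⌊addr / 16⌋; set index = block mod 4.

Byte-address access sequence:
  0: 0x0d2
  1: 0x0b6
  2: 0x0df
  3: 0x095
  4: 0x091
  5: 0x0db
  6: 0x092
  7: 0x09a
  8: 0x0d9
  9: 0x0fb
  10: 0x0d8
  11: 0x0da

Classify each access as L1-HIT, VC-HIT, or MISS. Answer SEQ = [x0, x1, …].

0: 0xd2 (blk 13, set 1) → MISS  vc=[]
1: 0xb6 (blk 11, set 3) → MISS  vc=[]
2: 0xdf (blk 13, set 1) → L1-HIT  vc=[]
3: 0x95 (blk 9, set 1) → MISS  vc=[13]
4: 0x91 (blk 9, set 1) → L1-HIT  vc=[13]
5: 0xdb (blk 13, set 1) → VC-HIT  vc=[9]
6: 0x92 (blk 9, set 1) → VC-HIT  vc=[13]
7: 0x9a (blk 9, set 1) → L1-HIT  vc=[13]
8: 0xd9 (blk 13, set 1) → VC-HIT  vc=[9]
9: 0xfb (blk 15, set 3) → MISS  vc=[9, 11]
10: 0xd8 (blk 13, set 1) → L1-HIT  vc=[9, 11]
11: 0xda (blk 13, set 1) → L1-HIT  vc=[9, 11]

SEQ = [MISS, MISS, L1-HIT, MISS, L1-HIT, VC-HIT, VC-HIT, L1-HIT, VC-HIT, MISS, L1-HIT, L1-HIT]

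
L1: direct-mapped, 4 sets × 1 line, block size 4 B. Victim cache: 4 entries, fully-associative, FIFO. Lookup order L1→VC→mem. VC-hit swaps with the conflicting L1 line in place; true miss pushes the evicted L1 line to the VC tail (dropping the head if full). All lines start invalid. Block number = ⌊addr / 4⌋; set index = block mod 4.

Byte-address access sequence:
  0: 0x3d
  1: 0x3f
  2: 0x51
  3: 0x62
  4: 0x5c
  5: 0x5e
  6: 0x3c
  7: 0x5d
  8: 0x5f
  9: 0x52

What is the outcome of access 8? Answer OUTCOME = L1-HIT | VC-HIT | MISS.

OUTCOME = L1-HIT

0: 0x3d (blk 15, set 3) → MISS  vc=[]
1: 0x3f (blk 15, set 3) → L1-HIT  vc=[]
2: 0x51 (blk 20, set 0) → MISS  vc=[]
3: 0x62 (blk 24, set 0) → MISS  vc=[20]
4: 0x5c (blk 23, set 3) → MISS  vc=[20, 15]
5: 0x5e (blk 23, set 3) → L1-HIT  vc=[20, 15]
6: 0x3c (blk 15, set 3) → VC-HIT  vc=[20, 23]
7: 0x5d (blk 23, set 3) → VC-HIT  vc=[20, 15]
8: 0x5f (blk 23, set 3) → L1-HIT  vc=[20, 15]
9: 0x52 (blk 20, set 0) → VC-HIT  vc=[24, 15]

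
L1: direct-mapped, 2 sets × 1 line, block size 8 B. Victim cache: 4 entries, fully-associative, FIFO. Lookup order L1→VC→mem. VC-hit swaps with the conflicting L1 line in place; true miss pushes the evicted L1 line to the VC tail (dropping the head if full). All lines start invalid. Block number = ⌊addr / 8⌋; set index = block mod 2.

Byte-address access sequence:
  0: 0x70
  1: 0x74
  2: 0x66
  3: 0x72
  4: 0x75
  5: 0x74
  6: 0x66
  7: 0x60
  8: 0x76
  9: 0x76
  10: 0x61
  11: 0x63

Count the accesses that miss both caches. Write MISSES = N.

MISSES = 2

  [0] addr=0x70 blk=14 s=0: MISS | VC []
  [1] addr=0x74 blk=14 s=0: L1-HIT | VC []
  [2] addr=0x66 blk=12 s=0: MISS | VC [14]
  [3] addr=0x72 blk=14 s=0: VC-HIT | VC [12]
  [4] addr=0x75 blk=14 s=0: L1-HIT | VC [12]
  [5] addr=0x74 blk=14 s=0: L1-HIT | VC [12]
  [6] addr=0x66 blk=12 s=0: VC-HIT | VC [14]
  [7] addr=0x60 blk=12 s=0: L1-HIT | VC [14]
  [8] addr=0x76 blk=14 s=0: VC-HIT | VC [12]
  [9] addr=0x76 blk=14 s=0: L1-HIT | VC [12]
  [10] addr=0x61 blk=12 s=0: VC-HIT | VC [14]
  [11] addr=0x63 blk=12 s=0: L1-HIT | VC [14]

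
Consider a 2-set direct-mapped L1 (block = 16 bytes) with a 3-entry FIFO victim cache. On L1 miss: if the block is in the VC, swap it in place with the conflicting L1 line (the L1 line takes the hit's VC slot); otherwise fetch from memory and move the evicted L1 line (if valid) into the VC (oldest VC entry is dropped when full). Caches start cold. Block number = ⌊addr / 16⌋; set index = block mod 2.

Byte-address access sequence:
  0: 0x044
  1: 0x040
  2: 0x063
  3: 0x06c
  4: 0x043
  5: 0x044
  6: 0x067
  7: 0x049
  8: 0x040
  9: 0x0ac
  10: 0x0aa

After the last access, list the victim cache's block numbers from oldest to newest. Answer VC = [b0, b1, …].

0: 0x44 (blk 4, set 0) → MISS  vc=[]
1: 0x40 (blk 4, set 0) → L1-HIT  vc=[]
2: 0x63 (blk 6, set 0) → MISS  vc=[4]
3: 0x6c (blk 6, set 0) → L1-HIT  vc=[4]
4: 0x43 (blk 4, set 0) → VC-HIT  vc=[6]
5: 0x44 (blk 4, set 0) → L1-HIT  vc=[6]
6: 0x67 (blk 6, set 0) → VC-HIT  vc=[4]
7: 0x49 (blk 4, set 0) → VC-HIT  vc=[6]
8: 0x40 (blk 4, set 0) → L1-HIT  vc=[6]
9: 0xac (blk 10, set 0) → MISS  vc=[6, 4]
10: 0xaa (blk 10, set 0) → L1-HIT  vc=[6, 4]

VC = [6, 4]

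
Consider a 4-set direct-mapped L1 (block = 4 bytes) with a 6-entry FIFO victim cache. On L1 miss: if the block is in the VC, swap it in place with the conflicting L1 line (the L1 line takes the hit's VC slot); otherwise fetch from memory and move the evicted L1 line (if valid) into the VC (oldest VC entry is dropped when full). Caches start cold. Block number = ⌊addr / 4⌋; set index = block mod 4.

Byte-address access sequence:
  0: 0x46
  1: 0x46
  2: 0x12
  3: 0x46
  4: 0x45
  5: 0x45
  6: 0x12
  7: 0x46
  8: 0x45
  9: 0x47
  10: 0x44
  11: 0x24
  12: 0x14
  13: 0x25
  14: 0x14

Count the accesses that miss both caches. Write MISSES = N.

#0 0x46→b17/s1 MISS; vc=[]
#1 0x46→b17/s1 L1-HIT; vc=[]
#2 0x12→b4/s0 MISS; vc=[]
#3 0x46→b17/s1 L1-HIT; vc=[]
#4 0x45→b17/s1 L1-HIT; vc=[]
#5 0x45→b17/s1 L1-HIT; vc=[]
#6 0x12→b4/s0 L1-HIT; vc=[]
#7 0x46→b17/s1 L1-HIT; vc=[]
#8 0x45→b17/s1 L1-HIT; vc=[]
#9 0x47→b17/s1 L1-HIT; vc=[]
#10 0x44→b17/s1 L1-HIT; vc=[]
#11 0x24→b9/s1 MISS; vc=[17]
#12 0x14→b5/s1 MISS; vc=[17,9]
#13 0x25→b9/s1 VC-HIT; vc=[17,5]
#14 0x14→b5/s1 VC-HIT; vc=[17,9]

MISSES = 4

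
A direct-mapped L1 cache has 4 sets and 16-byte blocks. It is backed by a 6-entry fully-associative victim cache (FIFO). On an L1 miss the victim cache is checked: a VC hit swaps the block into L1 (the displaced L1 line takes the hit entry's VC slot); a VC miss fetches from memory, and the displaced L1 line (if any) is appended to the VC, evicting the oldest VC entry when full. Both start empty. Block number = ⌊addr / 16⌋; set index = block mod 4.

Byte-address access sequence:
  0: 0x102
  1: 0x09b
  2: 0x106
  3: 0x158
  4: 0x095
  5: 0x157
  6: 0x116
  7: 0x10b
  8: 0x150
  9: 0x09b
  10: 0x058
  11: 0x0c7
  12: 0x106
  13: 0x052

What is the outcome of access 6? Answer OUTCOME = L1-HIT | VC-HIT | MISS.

OUTCOME = MISS

  [0] addr=0x102 blk=16 s=0: MISS | VC []
  [1] addr=0x9b blk=9 s=1: MISS | VC []
  [2] addr=0x106 blk=16 s=0: L1-HIT | VC []
  [3] addr=0x158 blk=21 s=1: MISS | VC [9]
  [4] addr=0x95 blk=9 s=1: VC-HIT | VC [21]
  [5] addr=0x157 blk=21 s=1: VC-HIT | VC [9]
  [6] addr=0x116 blk=17 s=1: MISS | VC [9, 21]
  [7] addr=0x10b blk=16 s=0: L1-HIT | VC [9, 21]
  [8] addr=0x150 blk=21 s=1: VC-HIT | VC [9, 17]
  [9] addr=0x9b blk=9 s=1: VC-HIT | VC [21, 17]
  [10] addr=0x58 blk=5 s=1: MISS | VC [21, 17, 9]
  [11] addr=0xc7 blk=12 s=0: MISS | VC [21, 17, 9, 16]
  [12] addr=0x106 blk=16 s=0: VC-HIT | VC [21, 17, 9, 12]
  [13] addr=0x52 blk=5 s=1: L1-HIT | VC [21, 17, 9, 12]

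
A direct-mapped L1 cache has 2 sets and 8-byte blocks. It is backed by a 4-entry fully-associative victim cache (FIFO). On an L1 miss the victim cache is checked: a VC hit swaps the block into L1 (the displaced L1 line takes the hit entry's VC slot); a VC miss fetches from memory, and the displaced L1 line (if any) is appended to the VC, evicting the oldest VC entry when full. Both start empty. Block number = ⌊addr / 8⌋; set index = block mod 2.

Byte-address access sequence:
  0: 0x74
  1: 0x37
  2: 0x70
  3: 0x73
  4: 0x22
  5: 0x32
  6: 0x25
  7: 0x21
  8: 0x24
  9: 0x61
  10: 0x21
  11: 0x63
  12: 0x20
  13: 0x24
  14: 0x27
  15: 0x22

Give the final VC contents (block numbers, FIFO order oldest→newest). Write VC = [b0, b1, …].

VC = [6, 14, 12]

0: 0x74 (blk 14, set 0) → MISS  vc=[]
1: 0x37 (blk 6, set 0) → MISS  vc=[14]
2: 0x70 (blk 14, set 0) → VC-HIT  vc=[6]
3: 0x73 (blk 14, set 0) → L1-HIT  vc=[6]
4: 0x22 (blk 4, set 0) → MISS  vc=[6, 14]
5: 0x32 (blk 6, set 0) → VC-HIT  vc=[4, 14]
6: 0x25 (blk 4, set 0) → VC-HIT  vc=[6, 14]
7: 0x21 (blk 4, set 0) → L1-HIT  vc=[6, 14]
8: 0x24 (blk 4, set 0) → L1-HIT  vc=[6, 14]
9: 0x61 (blk 12, set 0) → MISS  vc=[6, 14, 4]
10: 0x21 (blk 4, set 0) → VC-HIT  vc=[6, 14, 12]
11: 0x63 (blk 12, set 0) → VC-HIT  vc=[6, 14, 4]
12: 0x20 (blk 4, set 0) → VC-HIT  vc=[6, 14, 12]
13: 0x24 (blk 4, set 0) → L1-HIT  vc=[6, 14, 12]
14: 0x27 (blk 4, set 0) → L1-HIT  vc=[6, 14, 12]
15: 0x22 (blk 4, set 0) → L1-HIT  vc=[6, 14, 12]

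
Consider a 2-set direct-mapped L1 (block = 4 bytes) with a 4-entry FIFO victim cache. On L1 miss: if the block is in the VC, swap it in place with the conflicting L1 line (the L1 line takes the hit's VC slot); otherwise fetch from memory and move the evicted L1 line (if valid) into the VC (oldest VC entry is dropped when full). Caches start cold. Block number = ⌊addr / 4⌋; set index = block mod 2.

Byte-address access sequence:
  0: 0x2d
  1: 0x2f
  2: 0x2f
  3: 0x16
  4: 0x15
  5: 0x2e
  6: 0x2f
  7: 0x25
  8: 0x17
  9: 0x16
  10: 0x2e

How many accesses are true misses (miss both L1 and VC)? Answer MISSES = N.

0: 0x2d (blk 11, set 1) → MISS  vc=[]
1: 0x2f (blk 11, set 1) → L1-HIT  vc=[]
2: 0x2f (blk 11, set 1) → L1-HIT  vc=[]
3: 0x16 (blk 5, set 1) → MISS  vc=[11]
4: 0x15 (blk 5, set 1) → L1-HIT  vc=[11]
5: 0x2e (blk 11, set 1) → VC-HIT  vc=[5]
6: 0x2f (blk 11, set 1) → L1-HIT  vc=[5]
7: 0x25 (blk 9, set 1) → MISS  vc=[5, 11]
8: 0x17 (blk 5, set 1) → VC-HIT  vc=[9, 11]
9: 0x16 (blk 5, set 1) → L1-HIT  vc=[9, 11]
10: 0x2e (blk 11, set 1) → VC-HIT  vc=[9, 5]

MISSES = 3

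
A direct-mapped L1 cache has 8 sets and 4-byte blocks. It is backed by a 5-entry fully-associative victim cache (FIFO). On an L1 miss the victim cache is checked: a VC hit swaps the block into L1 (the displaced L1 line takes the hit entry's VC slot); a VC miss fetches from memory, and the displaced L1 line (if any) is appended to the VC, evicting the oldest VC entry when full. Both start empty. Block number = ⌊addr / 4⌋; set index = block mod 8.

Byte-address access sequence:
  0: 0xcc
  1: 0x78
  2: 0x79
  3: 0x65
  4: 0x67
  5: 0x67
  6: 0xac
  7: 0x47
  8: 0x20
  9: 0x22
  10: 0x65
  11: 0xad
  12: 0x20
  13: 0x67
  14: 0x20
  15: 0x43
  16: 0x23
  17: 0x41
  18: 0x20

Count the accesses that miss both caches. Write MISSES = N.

  [0] addr=0xcc blk=51 s=3: MISS | VC []
  [1] addr=0x78 blk=30 s=6: MISS | VC []
  [2] addr=0x79 blk=30 s=6: L1-HIT | VC []
  [3] addr=0x65 blk=25 s=1: MISS | VC []
  [4] addr=0x67 blk=25 s=1: L1-HIT | VC []
  [5] addr=0x67 blk=25 s=1: L1-HIT | VC []
  [6] addr=0xac blk=43 s=3: MISS | VC [51]
  [7] addr=0x47 blk=17 s=1: MISS | VC [51, 25]
  [8] addr=0x20 blk=8 s=0: MISS | VC [51, 25]
  [9] addr=0x22 blk=8 s=0: L1-HIT | VC [51, 25]
  [10] addr=0x65 blk=25 s=1: VC-HIT | VC [51, 17]
  [11] addr=0xad blk=43 s=3: L1-HIT | VC [51, 17]
  [12] addr=0x20 blk=8 s=0: L1-HIT | VC [51, 17]
  [13] addr=0x67 blk=25 s=1: L1-HIT | VC [51, 17]
  [14] addr=0x20 blk=8 s=0: L1-HIT | VC [51, 17]
  [15] addr=0x43 blk=16 s=0: MISS | VC [51, 17, 8]
  [16] addr=0x23 blk=8 s=0: VC-HIT | VC [51, 17, 16]
  [17] addr=0x41 blk=16 s=0: VC-HIT | VC [51, 17, 8]
  [18] addr=0x20 blk=8 s=0: VC-HIT | VC [51, 17, 16]

MISSES = 7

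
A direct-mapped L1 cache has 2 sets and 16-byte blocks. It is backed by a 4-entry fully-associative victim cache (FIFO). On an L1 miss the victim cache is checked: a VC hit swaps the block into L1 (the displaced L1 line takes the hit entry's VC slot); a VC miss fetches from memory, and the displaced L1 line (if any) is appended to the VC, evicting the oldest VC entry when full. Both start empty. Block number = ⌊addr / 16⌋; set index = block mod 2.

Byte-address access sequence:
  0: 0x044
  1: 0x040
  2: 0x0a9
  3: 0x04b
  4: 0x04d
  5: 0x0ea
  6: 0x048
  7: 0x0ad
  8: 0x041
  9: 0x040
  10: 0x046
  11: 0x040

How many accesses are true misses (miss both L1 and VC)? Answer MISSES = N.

MISSES = 3

#0 0x44→b4/s0 MISS; vc=[]
#1 0x40→b4/s0 L1-HIT; vc=[]
#2 0xa9→b10/s0 MISS; vc=[4]
#3 0x4b→b4/s0 VC-HIT; vc=[10]
#4 0x4d→b4/s0 L1-HIT; vc=[10]
#5 0xea→b14/s0 MISS; vc=[10,4]
#6 0x48→b4/s0 VC-HIT; vc=[10,14]
#7 0xad→b10/s0 VC-HIT; vc=[4,14]
#8 0x41→b4/s0 VC-HIT; vc=[10,14]
#9 0x40→b4/s0 L1-HIT; vc=[10,14]
#10 0x46→b4/s0 L1-HIT; vc=[10,14]
#11 0x40→b4/s0 L1-HIT; vc=[10,14]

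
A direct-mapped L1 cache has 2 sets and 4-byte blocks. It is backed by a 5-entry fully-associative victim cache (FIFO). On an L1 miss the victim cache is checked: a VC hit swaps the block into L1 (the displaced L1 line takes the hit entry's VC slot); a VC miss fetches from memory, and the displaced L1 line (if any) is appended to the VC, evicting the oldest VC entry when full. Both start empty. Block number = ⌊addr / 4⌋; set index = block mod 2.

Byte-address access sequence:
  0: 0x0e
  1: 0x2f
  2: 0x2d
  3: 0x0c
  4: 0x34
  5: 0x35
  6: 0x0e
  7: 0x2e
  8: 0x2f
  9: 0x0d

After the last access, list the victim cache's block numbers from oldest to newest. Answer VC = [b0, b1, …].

#0 0xe→b3/s1 MISS; vc=[]
#1 0x2f→b11/s1 MISS; vc=[3]
#2 0x2d→b11/s1 L1-HIT; vc=[3]
#3 0xc→b3/s1 VC-HIT; vc=[11]
#4 0x34→b13/s1 MISS; vc=[11,3]
#5 0x35→b13/s1 L1-HIT; vc=[11,3]
#6 0xe→b3/s1 VC-HIT; vc=[11,13]
#7 0x2e→b11/s1 VC-HIT; vc=[3,13]
#8 0x2f→b11/s1 L1-HIT; vc=[3,13]
#9 0xd→b3/s1 VC-HIT; vc=[11,13]

VC = [11, 13]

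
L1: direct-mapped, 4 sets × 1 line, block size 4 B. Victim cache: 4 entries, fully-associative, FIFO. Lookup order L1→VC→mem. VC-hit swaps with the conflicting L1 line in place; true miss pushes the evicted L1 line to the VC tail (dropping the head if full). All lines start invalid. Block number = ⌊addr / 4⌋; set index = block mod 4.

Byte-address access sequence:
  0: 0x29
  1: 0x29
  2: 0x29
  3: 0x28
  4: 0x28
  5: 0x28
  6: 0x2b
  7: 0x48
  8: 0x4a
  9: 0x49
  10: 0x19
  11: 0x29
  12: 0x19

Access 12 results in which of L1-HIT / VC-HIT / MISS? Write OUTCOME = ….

OUTCOME = VC-HIT

  [0] addr=0x29 blk=10 s=2: MISS | VC []
  [1] addr=0x29 blk=10 s=2: L1-HIT | VC []
  [2] addr=0x29 blk=10 s=2: L1-HIT | VC []
  [3] addr=0x28 blk=10 s=2: L1-HIT | VC []
  [4] addr=0x28 blk=10 s=2: L1-HIT | VC []
  [5] addr=0x28 blk=10 s=2: L1-HIT | VC []
  [6] addr=0x2b blk=10 s=2: L1-HIT | VC []
  [7] addr=0x48 blk=18 s=2: MISS | VC [10]
  [8] addr=0x4a blk=18 s=2: L1-HIT | VC [10]
  [9] addr=0x49 blk=18 s=2: L1-HIT | VC [10]
  [10] addr=0x19 blk=6 s=2: MISS | VC [10, 18]
  [11] addr=0x29 blk=10 s=2: VC-HIT | VC [6, 18]
  [12] addr=0x19 blk=6 s=2: VC-HIT | VC [10, 18]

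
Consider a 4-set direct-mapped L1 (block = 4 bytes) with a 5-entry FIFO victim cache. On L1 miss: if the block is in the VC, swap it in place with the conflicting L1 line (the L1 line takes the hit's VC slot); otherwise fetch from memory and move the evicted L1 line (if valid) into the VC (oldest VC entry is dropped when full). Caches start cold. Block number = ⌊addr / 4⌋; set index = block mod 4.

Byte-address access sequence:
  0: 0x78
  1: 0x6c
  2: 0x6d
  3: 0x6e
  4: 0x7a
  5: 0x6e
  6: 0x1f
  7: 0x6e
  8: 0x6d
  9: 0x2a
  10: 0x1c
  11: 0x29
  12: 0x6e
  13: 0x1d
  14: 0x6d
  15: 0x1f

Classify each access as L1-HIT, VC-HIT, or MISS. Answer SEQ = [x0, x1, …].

SEQ = [MISS, MISS, L1-HIT, L1-HIT, L1-HIT, L1-HIT, MISS, VC-HIT, L1-HIT, MISS, VC-HIT, L1-HIT, VC-HIT, VC-HIT, VC-HIT, VC-HIT]

0: 0x78 (blk 30, set 2) → MISS  vc=[]
1: 0x6c (blk 27, set 3) → MISS  vc=[]
2: 0x6d (blk 27, set 3) → L1-HIT  vc=[]
3: 0x6e (blk 27, set 3) → L1-HIT  vc=[]
4: 0x7a (blk 30, set 2) → L1-HIT  vc=[]
5: 0x6e (blk 27, set 3) → L1-HIT  vc=[]
6: 0x1f (blk 7, set 3) → MISS  vc=[27]
7: 0x6e (blk 27, set 3) → VC-HIT  vc=[7]
8: 0x6d (blk 27, set 3) → L1-HIT  vc=[7]
9: 0x2a (blk 10, set 2) → MISS  vc=[7, 30]
10: 0x1c (blk 7, set 3) → VC-HIT  vc=[27, 30]
11: 0x29 (blk 10, set 2) → L1-HIT  vc=[27, 30]
12: 0x6e (blk 27, set 3) → VC-HIT  vc=[7, 30]
13: 0x1d (blk 7, set 3) → VC-HIT  vc=[27, 30]
14: 0x6d (blk 27, set 3) → VC-HIT  vc=[7, 30]
15: 0x1f (blk 7, set 3) → VC-HIT  vc=[27, 30]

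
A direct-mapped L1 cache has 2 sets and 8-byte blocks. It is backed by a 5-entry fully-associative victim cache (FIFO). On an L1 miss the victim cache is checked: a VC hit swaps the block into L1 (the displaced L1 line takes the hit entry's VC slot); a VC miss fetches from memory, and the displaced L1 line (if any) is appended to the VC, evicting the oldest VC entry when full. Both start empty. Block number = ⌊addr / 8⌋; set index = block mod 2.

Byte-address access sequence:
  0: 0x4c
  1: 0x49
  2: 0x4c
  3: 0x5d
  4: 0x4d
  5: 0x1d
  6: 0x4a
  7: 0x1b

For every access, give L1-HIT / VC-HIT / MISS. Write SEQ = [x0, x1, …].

  [0] addr=0x4c blk=9 s=1: MISS | VC []
  [1] addr=0x49 blk=9 s=1: L1-HIT | VC []
  [2] addr=0x4c blk=9 s=1: L1-HIT | VC []
  [3] addr=0x5d blk=11 s=1: MISS | VC [9]
  [4] addr=0x4d blk=9 s=1: VC-HIT | VC [11]
  [5] addr=0x1d blk=3 s=1: MISS | VC [11, 9]
  [6] addr=0x4a blk=9 s=1: VC-HIT | VC [11, 3]
  [7] addr=0x1b blk=3 s=1: VC-HIT | VC [11, 9]

SEQ = [MISS, L1-HIT, L1-HIT, MISS, VC-HIT, MISS, VC-HIT, VC-HIT]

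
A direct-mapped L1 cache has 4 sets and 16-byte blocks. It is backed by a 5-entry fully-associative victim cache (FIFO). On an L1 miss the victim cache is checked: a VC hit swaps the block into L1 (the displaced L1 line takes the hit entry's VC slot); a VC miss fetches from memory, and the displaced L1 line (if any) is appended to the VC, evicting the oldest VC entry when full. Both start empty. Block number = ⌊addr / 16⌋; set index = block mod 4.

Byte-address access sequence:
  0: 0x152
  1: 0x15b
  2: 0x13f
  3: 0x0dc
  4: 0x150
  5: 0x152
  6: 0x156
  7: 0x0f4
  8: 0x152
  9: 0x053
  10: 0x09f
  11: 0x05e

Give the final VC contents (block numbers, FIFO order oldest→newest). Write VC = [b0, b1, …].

0: 0x152 (blk 21, set 1) → MISS  vc=[]
1: 0x15b (blk 21, set 1) → L1-HIT  vc=[]
2: 0x13f (blk 19, set 3) → MISS  vc=[]
3: 0xdc (blk 13, set 1) → MISS  vc=[21]
4: 0x150 (blk 21, set 1) → VC-HIT  vc=[13]
5: 0x152 (blk 21, set 1) → L1-HIT  vc=[13]
6: 0x156 (blk 21, set 1) → L1-HIT  vc=[13]
7: 0xf4 (blk 15, set 3) → MISS  vc=[13, 19]
8: 0x152 (blk 21, set 1) → L1-HIT  vc=[13, 19]
9: 0x53 (blk 5, set 1) → MISS  vc=[13, 19, 21]
10: 0x9f (blk 9, set 1) → MISS  vc=[13, 19, 21, 5]
11: 0x5e (blk 5, set 1) → VC-HIT  vc=[13, 19, 21, 9]

VC = [13, 19, 21, 9]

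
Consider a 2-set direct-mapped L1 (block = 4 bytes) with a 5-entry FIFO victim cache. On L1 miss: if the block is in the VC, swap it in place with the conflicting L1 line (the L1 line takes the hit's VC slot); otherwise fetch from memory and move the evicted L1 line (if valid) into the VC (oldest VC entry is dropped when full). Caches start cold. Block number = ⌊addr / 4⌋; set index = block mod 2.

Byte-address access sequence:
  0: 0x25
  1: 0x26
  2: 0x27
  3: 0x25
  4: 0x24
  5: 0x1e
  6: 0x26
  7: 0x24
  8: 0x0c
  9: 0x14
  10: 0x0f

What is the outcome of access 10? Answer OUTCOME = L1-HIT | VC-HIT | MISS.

0: 0x25 (blk 9, set 1) → MISS  vc=[]
1: 0x26 (blk 9, set 1) → L1-HIT  vc=[]
2: 0x27 (blk 9, set 1) → L1-HIT  vc=[]
3: 0x25 (blk 9, set 1) → L1-HIT  vc=[]
4: 0x24 (blk 9, set 1) → L1-HIT  vc=[]
5: 0x1e (blk 7, set 1) → MISS  vc=[9]
6: 0x26 (blk 9, set 1) → VC-HIT  vc=[7]
7: 0x24 (blk 9, set 1) → L1-HIT  vc=[7]
8: 0xc (blk 3, set 1) → MISS  vc=[7, 9]
9: 0x14 (blk 5, set 1) → MISS  vc=[7, 9, 3]
10: 0xf (blk 3, set 1) → VC-HIT  vc=[7, 9, 5]

OUTCOME = VC-HIT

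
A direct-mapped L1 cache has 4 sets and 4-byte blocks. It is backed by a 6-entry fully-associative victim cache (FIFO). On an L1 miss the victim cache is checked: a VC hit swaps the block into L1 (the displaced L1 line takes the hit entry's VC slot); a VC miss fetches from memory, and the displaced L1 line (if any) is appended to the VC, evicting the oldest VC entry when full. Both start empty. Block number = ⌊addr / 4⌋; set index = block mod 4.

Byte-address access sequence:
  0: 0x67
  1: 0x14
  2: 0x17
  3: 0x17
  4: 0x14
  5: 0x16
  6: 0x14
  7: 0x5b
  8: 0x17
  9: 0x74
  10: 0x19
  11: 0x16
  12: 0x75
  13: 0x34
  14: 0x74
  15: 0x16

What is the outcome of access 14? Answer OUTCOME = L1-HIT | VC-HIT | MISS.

#0 0x67→b25/s1 MISS; vc=[]
#1 0x14→b5/s1 MISS; vc=[25]
#2 0x17→b5/s1 L1-HIT; vc=[25]
#3 0x17→b5/s1 L1-HIT; vc=[25]
#4 0x14→b5/s1 L1-HIT; vc=[25]
#5 0x16→b5/s1 L1-HIT; vc=[25]
#6 0x14→b5/s1 L1-HIT; vc=[25]
#7 0x5b→b22/s2 MISS; vc=[25]
#8 0x17→b5/s1 L1-HIT; vc=[25]
#9 0x74→b29/s1 MISS; vc=[25,5]
#10 0x19→b6/s2 MISS; vc=[25,5,22]
#11 0x16→b5/s1 VC-HIT; vc=[25,29,22]
#12 0x75→b29/s1 VC-HIT; vc=[25,5,22]
#13 0x34→b13/s1 MISS; vc=[25,5,22,29]
#14 0x74→b29/s1 VC-HIT; vc=[25,5,22,13]
#15 0x16→b5/s1 VC-HIT; vc=[25,29,22,13]

OUTCOME = VC-HIT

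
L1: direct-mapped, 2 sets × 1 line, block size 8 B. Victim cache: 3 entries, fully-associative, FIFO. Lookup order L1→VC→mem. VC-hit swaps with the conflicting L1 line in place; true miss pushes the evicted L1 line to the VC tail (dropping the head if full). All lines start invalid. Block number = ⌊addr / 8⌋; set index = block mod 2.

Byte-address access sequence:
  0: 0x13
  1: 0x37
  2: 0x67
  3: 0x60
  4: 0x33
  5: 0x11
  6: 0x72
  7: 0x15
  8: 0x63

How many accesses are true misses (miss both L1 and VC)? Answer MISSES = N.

#0 0x13→b2/s0 MISS; vc=[]
#1 0x37→b6/s0 MISS; vc=[2]
#2 0x67→b12/s0 MISS; vc=[2,6]
#3 0x60→b12/s0 L1-HIT; vc=[2,6]
#4 0x33→b6/s0 VC-HIT; vc=[2,12]
#5 0x11→b2/s0 VC-HIT; vc=[6,12]
#6 0x72→b14/s0 MISS; vc=[6,12,2]
#7 0x15→b2/s0 VC-HIT; vc=[6,12,14]
#8 0x63→b12/s0 VC-HIT; vc=[6,2,14]

MISSES = 4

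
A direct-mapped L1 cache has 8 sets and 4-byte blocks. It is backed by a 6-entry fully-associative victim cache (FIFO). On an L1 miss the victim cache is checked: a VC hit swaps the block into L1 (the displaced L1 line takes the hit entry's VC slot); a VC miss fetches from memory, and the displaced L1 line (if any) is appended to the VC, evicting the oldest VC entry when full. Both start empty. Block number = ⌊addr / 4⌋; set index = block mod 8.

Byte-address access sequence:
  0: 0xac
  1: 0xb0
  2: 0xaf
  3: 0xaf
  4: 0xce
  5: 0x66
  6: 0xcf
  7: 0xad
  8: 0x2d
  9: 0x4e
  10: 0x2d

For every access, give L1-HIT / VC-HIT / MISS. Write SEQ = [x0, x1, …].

SEQ = [MISS, MISS, L1-HIT, L1-HIT, MISS, MISS, L1-HIT, VC-HIT, MISS, MISS, VC-HIT]

#0 0xac→b43/s3 MISS; vc=[]
#1 0xb0→b44/s4 MISS; vc=[]
#2 0xaf→b43/s3 L1-HIT; vc=[]
#3 0xaf→b43/s3 L1-HIT; vc=[]
#4 0xce→b51/s3 MISS; vc=[43]
#5 0x66→b25/s1 MISS; vc=[43]
#6 0xcf→b51/s3 L1-HIT; vc=[43]
#7 0xad→b43/s3 VC-HIT; vc=[51]
#8 0x2d→b11/s3 MISS; vc=[51,43]
#9 0x4e→b19/s3 MISS; vc=[51,43,11]
#10 0x2d→b11/s3 VC-HIT; vc=[51,43,19]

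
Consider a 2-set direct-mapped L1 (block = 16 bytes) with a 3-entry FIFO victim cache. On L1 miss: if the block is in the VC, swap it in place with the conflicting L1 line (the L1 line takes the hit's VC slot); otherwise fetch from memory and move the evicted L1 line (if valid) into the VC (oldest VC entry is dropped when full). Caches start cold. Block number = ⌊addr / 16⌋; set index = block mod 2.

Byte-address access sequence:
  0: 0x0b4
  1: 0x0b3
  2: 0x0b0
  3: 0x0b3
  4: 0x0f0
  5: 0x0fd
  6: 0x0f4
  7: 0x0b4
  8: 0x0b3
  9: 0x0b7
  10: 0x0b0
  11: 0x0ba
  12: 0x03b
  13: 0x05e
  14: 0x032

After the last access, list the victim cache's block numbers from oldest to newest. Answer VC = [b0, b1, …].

VC = [15, 11, 5]

  [0] addr=0xb4 blk=11 s=1: MISS | VC []
  [1] addr=0xb3 blk=11 s=1: L1-HIT | VC []
  [2] addr=0xb0 blk=11 s=1: L1-HIT | VC []
  [3] addr=0xb3 blk=11 s=1: L1-HIT | VC []
  [4] addr=0xf0 blk=15 s=1: MISS | VC [11]
  [5] addr=0xfd blk=15 s=1: L1-HIT | VC [11]
  [6] addr=0xf4 blk=15 s=1: L1-HIT | VC [11]
  [7] addr=0xb4 blk=11 s=1: VC-HIT | VC [15]
  [8] addr=0xb3 blk=11 s=1: L1-HIT | VC [15]
  [9] addr=0xb7 blk=11 s=1: L1-HIT | VC [15]
  [10] addr=0xb0 blk=11 s=1: L1-HIT | VC [15]
  [11] addr=0xba blk=11 s=1: L1-HIT | VC [15]
  [12] addr=0x3b blk=3 s=1: MISS | VC [15, 11]
  [13] addr=0x5e blk=5 s=1: MISS | VC [15, 11, 3]
  [14] addr=0x32 blk=3 s=1: VC-HIT | VC [15, 11, 5]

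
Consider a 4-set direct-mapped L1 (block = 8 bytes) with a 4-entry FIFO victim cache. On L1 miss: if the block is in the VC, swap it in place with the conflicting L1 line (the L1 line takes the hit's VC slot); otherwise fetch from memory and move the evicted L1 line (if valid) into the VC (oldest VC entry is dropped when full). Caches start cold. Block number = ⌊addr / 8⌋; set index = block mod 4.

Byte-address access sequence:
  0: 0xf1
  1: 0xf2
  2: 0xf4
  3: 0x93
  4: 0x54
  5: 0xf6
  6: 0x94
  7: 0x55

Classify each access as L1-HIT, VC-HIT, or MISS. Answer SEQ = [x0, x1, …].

#0 0xf1→b30/s2 MISS; vc=[]
#1 0xf2→b30/s2 L1-HIT; vc=[]
#2 0xf4→b30/s2 L1-HIT; vc=[]
#3 0x93→b18/s2 MISS; vc=[30]
#4 0x54→b10/s2 MISS; vc=[30,18]
#5 0xf6→b30/s2 VC-HIT; vc=[10,18]
#6 0x94→b18/s2 VC-HIT; vc=[10,30]
#7 0x55→b10/s2 VC-HIT; vc=[18,30]

SEQ = [MISS, L1-HIT, L1-HIT, MISS, MISS, VC-HIT, VC-HIT, VC-HIT]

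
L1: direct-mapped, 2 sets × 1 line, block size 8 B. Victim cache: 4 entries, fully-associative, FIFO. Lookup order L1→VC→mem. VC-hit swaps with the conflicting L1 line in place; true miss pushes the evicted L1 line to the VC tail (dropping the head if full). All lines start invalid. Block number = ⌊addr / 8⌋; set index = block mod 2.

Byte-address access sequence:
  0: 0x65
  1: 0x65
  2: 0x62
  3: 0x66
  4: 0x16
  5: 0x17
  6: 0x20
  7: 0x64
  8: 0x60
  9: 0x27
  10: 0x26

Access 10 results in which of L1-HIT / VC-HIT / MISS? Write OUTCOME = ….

OUTCOME = L1-HIT

  [0] addr=0x65 blk=12 s=0: MISS | VC []
  [1] addr=0x65 blk=12 s=0: L1-HIT | VC []
  [2] addr=0x62 blk=12 s=0: L1-HIT | VC []
  [3] addr=0x66 blk=12 s=0: L1-HIT | VC []
  [4] addr=0x16 blk=2 s=0: MISS | VC [12]
  [5] addr=0x17 blk=2 s=0: L1-HIT | VC [12]
  [6] addr=0x20 blk=4 s=0: MISS | VC [12, 2]
  [7] addr=0x64 blk=12 s=0: VC-HIT | VC [4, 2]
  [8] addr=0x60 blk=12 s=0: L1-HIT | VC [4, 2]
  [9] addr=0x27 blk=4 s=0: VC-HIT | VC [12, 2]
  [10] addr=0x26 blk=4 s=0: L1-HIT | VC [12, 2]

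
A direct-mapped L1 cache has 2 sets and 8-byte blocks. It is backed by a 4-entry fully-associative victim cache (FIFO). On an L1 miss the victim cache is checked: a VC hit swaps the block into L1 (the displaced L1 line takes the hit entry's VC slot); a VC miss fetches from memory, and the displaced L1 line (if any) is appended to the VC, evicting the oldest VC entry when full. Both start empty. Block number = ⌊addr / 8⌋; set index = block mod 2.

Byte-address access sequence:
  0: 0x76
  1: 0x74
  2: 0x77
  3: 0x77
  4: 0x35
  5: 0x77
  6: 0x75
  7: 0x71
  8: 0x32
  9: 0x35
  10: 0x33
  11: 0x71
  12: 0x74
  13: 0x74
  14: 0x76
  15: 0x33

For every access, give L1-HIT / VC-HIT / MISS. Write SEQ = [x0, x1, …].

#0 0x76→b14/s0 MISS; vc=[]
#1 0x74→b14/s0 L1-HIT; vc=[]
#2 0x77→b14/s0 L1-HIT; vc=[]
#3 0x77→b14/s0 L1-HIT; vc=[]
#4 0x35→b6/s0 MISS; vc=[14]
#5 0x77→b14/s0 VC-HIT; vc=[6]
#6 0x75→b14/s0 L1-HIT; vc=[6]
#7 0x71→b14/s0 L1-HIT; vc=[6]
#8 0x32→b6/s0 VC-HIT; vc=[14]
#9 0x35→b6/s0 L1-HIT; vc=[14]
#10 0x33→b6/s0 L1-HIT; vc=[14]
#11 0x71→b14/s0 VC-HIT; vc=[6]
#12 0x74→b14/s0 L1-HIT; vc=[6]
#13 0x74→b14/s0 L1-HIT; vc=[6]
#14 0x76→b14/s0 L1-HIT; vc=[6]
#15 0x33→b6/s0 VC-HIT; vc=[14]

SEQ = [MISS, L1-HIT, L1-HIT, L1-HIT, MISS, VC-HIT, L1-HIT, L1-HIT, VC-HIT, L1-HIT, L1-HIT, VC-HIT, L1-HIT, L1-HIT, L1-HIT, VC-HIT]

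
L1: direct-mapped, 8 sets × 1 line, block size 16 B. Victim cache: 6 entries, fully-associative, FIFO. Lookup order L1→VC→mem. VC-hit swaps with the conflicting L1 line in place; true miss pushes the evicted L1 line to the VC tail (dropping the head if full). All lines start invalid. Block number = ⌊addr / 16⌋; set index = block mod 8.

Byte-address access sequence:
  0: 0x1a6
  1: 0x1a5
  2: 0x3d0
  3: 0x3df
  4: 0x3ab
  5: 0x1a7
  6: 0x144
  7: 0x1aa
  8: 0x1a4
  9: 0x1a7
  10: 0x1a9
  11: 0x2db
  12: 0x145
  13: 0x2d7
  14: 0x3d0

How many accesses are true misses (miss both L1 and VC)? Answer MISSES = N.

#0 0x1a6→b26/s2 MISS; vc=[]
#1 0x1a5→b26/s2 L1-HIT; vc=[]
#2 0x3d0→b61/s5 MISS; vc=[]
#3 0x3df→b61/s5 L1-HIT; vc=[]
#4 0x3ab→b58/s2 MISS; vc=[26]
#5 0x1a7→b26/s2 VC-HIT; vc=[58]
#6 0x144→b20/s4 MISS; vc=[58]
#7 0x1aa→b26/s2 L1-HIT; vc=[58]
#8 0x1a4→b26/s2 L1-HIT; vc=[58]
#9 0x1a7→b26/s2 L1-HIT; vc=[58]
#10 0x1a9→b26/s2 L1-HIT; vc=[58]
#11 0x2db→b45/s5 MISS; vc=[58,61]
#12 0x145→b20/s4 L1-HIT; vc=[58,61]
#13 0x2d7→b45/s5 L1-HIT; vc=[58,61]
#14 0x3d0→b61/s5 VC-HIT; vc=[58,45]

MISSES = 5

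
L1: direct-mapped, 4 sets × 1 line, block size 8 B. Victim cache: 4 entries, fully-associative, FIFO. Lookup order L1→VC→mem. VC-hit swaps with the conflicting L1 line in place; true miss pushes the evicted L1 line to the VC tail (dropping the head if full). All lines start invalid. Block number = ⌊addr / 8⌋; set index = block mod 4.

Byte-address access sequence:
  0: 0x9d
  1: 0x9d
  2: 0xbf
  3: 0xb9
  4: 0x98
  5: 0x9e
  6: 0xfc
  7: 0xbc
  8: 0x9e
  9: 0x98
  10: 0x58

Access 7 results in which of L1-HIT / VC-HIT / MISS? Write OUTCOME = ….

OUTCOME = VC-HIT

  [0] addr=0x9d blk=19 s=3: MISS | VC []
  [1] addr=0x9d blk=19 s=3: L1-HIT | VC []
  [2] addr=0xbf blk=23 s=3: MISS | VC [19]
  [3] addr=0xb9 blk=23 s=3: L1-HIT | VC [19]
  [4] addr=0x98 blk=19 s=3: VC-HIT | VC [23]
  [5] addr=0x9e blk=19 s=3: L1-HIT | VC [23]
  [6] addr=0xfc blk=31 s=3: MISS | VC [23, 19]
  [7] addr=0xbc blk=23 s=3: VC-HIT | VC [31, 19]
  [8] addr=0x9e blk=19 s=3: VC-HIT | VC [31, 23]
  [9] addr=0x98 blk=19 s=3: L1-HIT | VC [31, 23]
  [10] addr=0x58 blk=11 s=3: MISS | VC [31, 23, 19]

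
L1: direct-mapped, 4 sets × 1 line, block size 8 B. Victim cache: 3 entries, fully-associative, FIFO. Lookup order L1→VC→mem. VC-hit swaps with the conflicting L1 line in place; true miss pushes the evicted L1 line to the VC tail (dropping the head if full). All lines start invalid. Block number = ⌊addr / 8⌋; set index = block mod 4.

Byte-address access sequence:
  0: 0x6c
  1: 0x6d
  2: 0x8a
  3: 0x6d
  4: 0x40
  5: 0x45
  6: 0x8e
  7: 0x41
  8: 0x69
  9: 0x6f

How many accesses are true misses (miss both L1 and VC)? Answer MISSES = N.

MISSES = 3

#0 0x6c→b13/s1 MISS; vc=[]
#1 0x6d→b13/s1 L1-HIT; vc=[]
#2 0x8a→b17/s1 MISS; vc=[13]
#3 0x6d→b13/s1 VC-HIT; vc=[17]
#4 0x40→b8/s0 MISS; vc=[17]
#5 0x45→b8/s0 L1-HIT; vc=[17]
#6 0x8e→b17/s1 VC-HIT; vc=[13]
#7 0x41→b8/s0 L1-HIT; vc=[13]
#8 0x69→b13/s1 VC-HIT; vc=[17]
#9 0x6f→b13/s1 L1-HIT; vc=[17]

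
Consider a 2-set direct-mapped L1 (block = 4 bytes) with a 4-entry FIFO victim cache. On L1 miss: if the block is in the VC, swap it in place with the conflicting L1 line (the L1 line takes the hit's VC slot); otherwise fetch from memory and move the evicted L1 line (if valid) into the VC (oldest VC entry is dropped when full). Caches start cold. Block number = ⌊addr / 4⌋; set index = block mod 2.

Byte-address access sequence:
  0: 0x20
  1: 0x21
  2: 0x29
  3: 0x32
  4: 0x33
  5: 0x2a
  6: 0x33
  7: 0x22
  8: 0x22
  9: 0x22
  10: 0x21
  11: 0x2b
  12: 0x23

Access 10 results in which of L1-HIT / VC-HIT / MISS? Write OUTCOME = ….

  [0] addr=0x20 blk=8 s=0: MISS | VC []
  [1] addr=0x21 blk=8 s=0: L1-HIT | VC []
  [2] addr=0x29 blk=10 s=0: MISS | VC [8]
  [3] addr=0x32 blk=12 s=0: MISS | VC [8, 10]
  [4] addr=0x33 blk=12 s=0: L1-HIT | VC [8, 10]
  [5] addr=0x2a blk=10 s=0: VC-HIT | VC [8, 12]
  [6] addr=0x33 blk=12 s=0: VC-HIT | VC [8, 10]
  [7] addr=0x22 blk=8 s=0: VC-HIT | VC [12, 10]
  [8] addr=0x22 blk=8 s=0: L1-HIT | VC [12, 10]
  [9] addr=0x22 blk=8 s=0: L1-HIT | VC [12, 10]
  [10] addr=0x21 blk=8 s=0: L1-HIT | VC [12, 10]
  [11] addr=0x2b blk=10 s=0: VC-HIT | VC [12, 8]
  [12] addr=0x23 blk=8 s=0: VC-HIT | VC [12, 10]

OUTCOME = L1-HIT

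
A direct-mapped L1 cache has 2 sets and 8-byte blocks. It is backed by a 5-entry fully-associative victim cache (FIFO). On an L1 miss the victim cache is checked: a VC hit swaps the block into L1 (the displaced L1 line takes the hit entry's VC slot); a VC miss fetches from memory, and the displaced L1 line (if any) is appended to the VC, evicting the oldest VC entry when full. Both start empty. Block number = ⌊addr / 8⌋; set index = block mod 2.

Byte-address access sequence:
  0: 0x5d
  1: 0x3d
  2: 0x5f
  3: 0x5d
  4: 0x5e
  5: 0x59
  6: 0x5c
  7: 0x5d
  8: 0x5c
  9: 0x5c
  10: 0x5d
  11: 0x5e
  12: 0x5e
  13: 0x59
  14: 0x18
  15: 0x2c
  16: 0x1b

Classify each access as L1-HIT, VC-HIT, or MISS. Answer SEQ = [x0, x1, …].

#0 0x5d→b11/s1 MISS; vc=[]
#1 0x3d→b7/s1 MISS; vc=[11]
#2 0x5f→b11/s1 VC-HIT; vc=[7]
#3 0x5d→b11/s1 L1-HIT; vc=[7]
#4 0x5e→b11/s1 L1-HIT; vc=[7]
#5 0x59→b11/s1 L1-HIT; vc=[7]
#6 0x5c→b11/s1 L1-HIT; vc=[7]
#7 0x5d→b11/s1 L1-HIT; vc=[7]
#8 0x5c→b11/s1 L1-HIT; vc=[7]
#9 0x5c→b11/s1 L1-HIT; vc=[7]
#10 0x5d→b11/s1 L1-HIT; vc=[7]
#11 0x5e→b11/s1 L1-HIT; vc=[7]
#12 0x5e→b11/s1 L1-HIT; vc=[7]
#13 0x59→b11/s1 L1-HIT; vc=[7]
#14 0x18→b3/s1 MISS; vc=[7,11]
#15 0x2c→b5/s1 MISS; vc=[7,11,3]
#16 0x1b→b3/s1 VC-HIT; vc=[7,11,5]

SEQ = [MISS, MISS, VC-HIT, L1-HIT, L1-HIT, L1-HIT, L1-HIT, L1-HIT, L1-HIT, L1-HIT, L1-HIT, L1-HIT, L1-HIT, L1-HIT, MISS, MISS, VC-HIT]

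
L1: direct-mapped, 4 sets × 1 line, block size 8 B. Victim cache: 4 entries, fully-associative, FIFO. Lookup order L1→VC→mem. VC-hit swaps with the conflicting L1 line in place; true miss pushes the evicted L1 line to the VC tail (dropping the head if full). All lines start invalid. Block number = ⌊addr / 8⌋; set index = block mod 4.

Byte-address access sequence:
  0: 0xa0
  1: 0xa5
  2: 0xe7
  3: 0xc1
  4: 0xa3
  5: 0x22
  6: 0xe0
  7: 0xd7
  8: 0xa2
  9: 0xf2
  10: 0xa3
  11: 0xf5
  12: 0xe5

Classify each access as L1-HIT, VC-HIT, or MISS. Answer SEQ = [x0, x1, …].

SEQ = [MISS, L1-HIT, MISS, MISS, VC-HIT, MISS, VC-HIT, MISS, VC-HIT, MISS, L1-HIT, L1-HIT, VC-HIT]

#0 0xa0→b20/s0 MISS; vc=[]
#1 0xa5→b20/s0 L1-HIT; vc=[]
#2 0xe7→b28/s0 MISS; vc=[20]
#3 0xc1→b24/s0 MISS; vc=[20,28]
#4 0xa3→b20/s0 VC-HIT; vc=[24,28]
#5 0x22→b4/s0 MISS; vc=[24,28,20]
#6 0xe0→b28/s0 VC-HIT; vc=[24,4,20]
#7 0xd7→b26/s2 MISS; vc=[24,4,20]
#8 0xa2→b20/s0 VC-HIT; vc=[24,4,28]
#9 0xf2→b30/s2 MISS; vc=[24,4,28,26]
#10 0xa3→b20/s0 L1-HIT; vc=[24,4,28,26]
#11 0xf5→b30/s2 L1-HIT; vc=[24,4,28,26]
#12 0xe5→b28/s0 VC-HIT; vc=[24,4,20,26]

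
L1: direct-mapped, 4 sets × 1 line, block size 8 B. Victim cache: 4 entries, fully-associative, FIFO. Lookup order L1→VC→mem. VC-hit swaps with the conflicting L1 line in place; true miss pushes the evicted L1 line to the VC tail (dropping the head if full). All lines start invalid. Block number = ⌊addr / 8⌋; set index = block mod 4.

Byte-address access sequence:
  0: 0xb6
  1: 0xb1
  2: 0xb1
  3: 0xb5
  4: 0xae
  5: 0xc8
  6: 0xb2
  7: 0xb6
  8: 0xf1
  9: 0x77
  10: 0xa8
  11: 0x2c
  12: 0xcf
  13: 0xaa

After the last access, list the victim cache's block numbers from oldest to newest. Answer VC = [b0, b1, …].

0: 0xb6 (blk 22, set 2) → MISS  vc=[]
1: 0xb1 (blk 22, set 2) → L1-HIT  vc=[]
2: 0xb1 (blk 22, set 2) → L1-HIT  vc=[]
3: 0xb5 (blk 22, set 2) → L1-HIT  vc=[]
4: 0xae (blk 21, set 1) → MISS  vc=[]
5: 0xc8 (blk 25, set 1) → MISS  vc=[21]
6: 0xb2 (blk 22, set 2) → L1-HIT  vc=[21]
7: 0xb6 (blk 22, set 2) → L1-HIT  vc=[21]
8: 0xf1 (blk 30, set 2) → MISS  vc=[21, 22]
9: 0x77 (blk 14, set 2) → MISS  vc=[21, 22, 30]
10: 0xa8 (blk 21, set 1) → VC-HIT  vc=[25, 22, 30]
11: 0x2c (blk 5, set 1) → MISS  vc=[25, 22, 30, 21]
12: 0xcf (blk 25, set 1) → VC-HIT  vc=[5, 22, 30, 21]
13: 0xaa (blk 21, set 1) → VC-HIT  vc=[5, 22, 30, 25]

VC = [5, 22, 30, 25]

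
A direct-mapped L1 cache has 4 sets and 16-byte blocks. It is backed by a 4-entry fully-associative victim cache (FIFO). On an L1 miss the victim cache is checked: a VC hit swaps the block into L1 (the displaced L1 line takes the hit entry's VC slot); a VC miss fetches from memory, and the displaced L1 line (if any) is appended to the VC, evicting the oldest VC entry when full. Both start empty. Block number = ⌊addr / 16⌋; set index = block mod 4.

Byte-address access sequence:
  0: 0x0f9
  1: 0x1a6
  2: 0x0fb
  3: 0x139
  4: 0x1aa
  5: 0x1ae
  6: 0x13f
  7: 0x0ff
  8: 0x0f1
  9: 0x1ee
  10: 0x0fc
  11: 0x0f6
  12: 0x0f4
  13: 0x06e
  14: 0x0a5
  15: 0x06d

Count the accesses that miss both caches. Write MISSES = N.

MISSES = 6

0: 0xf9 (blk 15, set 3) → MISS  vc=[]
1: 0x1a6 (blk 26, set 2) → MISS  vc=[]
2: 0xfb (blk 15, set 3) → L1-HIT  vc=[]
3: 0x139 (blk 19, set 3) → MISS  vc=[15]
4: 0x1aa (blk 26, set 2) → L1-HIT  vc=[15]
5: 0x1ae (blk 26, set 2) → L1-HIT  vc=[15]
6: 0x13f (blk 19, set 3) → L1-HIT  vc=[15]
7: 0xff (blk 15, set 3) → VC-HIT  vc=[19]
8: 0xf1 (blk 15, set 3) → L1-HIT  vc=[19]
9: 0x1ee (blk 30, set 2) → MISS  vc=[19, 26]
10: 0xfc (blk 15, set 3) → L1-HIT  vc=[19, 26]
11: 0xf6 (blk 15, set 3) → L1-HIT  vc=[19, 26]
12: 0xf4 (blk 15, set 3) → L1-HIT  vc=[19, 26]
13: 0x6e (blk 6, set 2) → MISS  vc=[19, 26, 30]
14: 0xa5 (blk 10, set 2) → MISS  vc=[19, 26, 30, 6]
15: 0x6d (blk 6, set 2) → VC-HIT  vc=[19, 26, 30, 10]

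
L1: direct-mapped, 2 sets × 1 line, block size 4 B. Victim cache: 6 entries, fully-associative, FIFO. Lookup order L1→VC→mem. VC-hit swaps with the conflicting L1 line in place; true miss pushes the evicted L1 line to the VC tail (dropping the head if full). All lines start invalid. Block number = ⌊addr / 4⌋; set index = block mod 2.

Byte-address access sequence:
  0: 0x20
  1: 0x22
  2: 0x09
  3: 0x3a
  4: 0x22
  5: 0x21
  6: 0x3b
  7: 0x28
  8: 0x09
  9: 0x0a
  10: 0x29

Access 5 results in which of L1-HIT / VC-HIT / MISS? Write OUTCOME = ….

OUTCOME = L1-HIT

#0 0x20→b8/s0 MISS; vc=[]
#1 0x22→b8/s0 L1-HIT; vc=[]
#2 0x9→b2/s0 MISS; vc=[8]
#3 0x3a→b14/s0 MISS; vc=[8,2]
#4 0x22→b8/s0 VC-HIT; vc=[14,2]
#5 0x21→b8/s0 L1-HIT; vc=[14,2]
#6 0x3b→b14/s0 VC-HIT; vc=[8,2]
#7 0x28→b10/s0 MISS; vc=[8,2,14]
#8 0x9→b2/s0 VC-HIT; vc=[8,10,14]
#9 0xa→b2/s0 L1-HIT; vc=[8,10,14]
#10 0x29→b10/s0 VC-HIT; vc=[8,2,14]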